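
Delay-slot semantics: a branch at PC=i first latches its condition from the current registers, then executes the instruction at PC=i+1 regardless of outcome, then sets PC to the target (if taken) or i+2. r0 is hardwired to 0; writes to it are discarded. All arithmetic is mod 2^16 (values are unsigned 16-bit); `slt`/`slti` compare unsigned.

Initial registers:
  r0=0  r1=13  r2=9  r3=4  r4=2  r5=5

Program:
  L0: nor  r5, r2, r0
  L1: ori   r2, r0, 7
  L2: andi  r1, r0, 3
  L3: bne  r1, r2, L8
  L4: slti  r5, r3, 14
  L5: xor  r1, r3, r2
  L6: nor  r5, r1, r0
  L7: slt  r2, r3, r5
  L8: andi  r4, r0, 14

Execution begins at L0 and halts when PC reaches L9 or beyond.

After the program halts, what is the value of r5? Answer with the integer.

1

[0] nor  r5, r2, r0  →  {r0:0, r1:13, r2:9, r3:4, r4:2, r5:65526}
[1] ori   r2, r0, 7  →  {r0:0, r1:13, r2:7, r3:4, r4:2, r5:65526}
[2] andi  r1, r0, 3  →  {r0:0, r1:0, r2:7, r3:4, r4:2, r5:65526}
[3] bne  r1, r2, L8  →  {r0:0, r1:0, r2:7, r3:4, r4:2, r5:65526}  ⟨branch taken⟩
[4] slti  r5, r3, 14  →  {r0:0, r1:0, r2:7, r3:4, r4:2, r5:1}
[8] andi  r4, r0, 14  →  {r0:0, r1:0, r2:7, r3:4, r4:0, r5:1}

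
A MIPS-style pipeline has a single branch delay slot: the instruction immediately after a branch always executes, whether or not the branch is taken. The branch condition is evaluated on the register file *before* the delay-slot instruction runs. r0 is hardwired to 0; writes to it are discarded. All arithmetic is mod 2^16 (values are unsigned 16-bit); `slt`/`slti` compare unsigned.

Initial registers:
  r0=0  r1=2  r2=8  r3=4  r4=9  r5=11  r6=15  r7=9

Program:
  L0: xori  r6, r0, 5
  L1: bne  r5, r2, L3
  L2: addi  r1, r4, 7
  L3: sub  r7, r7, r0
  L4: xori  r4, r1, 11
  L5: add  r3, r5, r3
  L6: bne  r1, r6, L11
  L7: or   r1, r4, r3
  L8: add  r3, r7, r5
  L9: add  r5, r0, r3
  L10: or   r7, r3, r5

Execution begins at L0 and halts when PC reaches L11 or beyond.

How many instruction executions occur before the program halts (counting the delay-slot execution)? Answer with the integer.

  step pc=0: xori  r6, r0, 5  regs=(0,2,8,4,9,11,5,9)
  step pc=1: bne  r5, r2, L3  cond=T  regs=(0,2,8,4,9,11,5,9)
  step pc=2: addi  r1, r4, 7  regs=(0,16,8,4,9,11,5,9)
  step pc=3: sub  r7, r7, r0  regs=(0,16,8,4,9,11,5,9)
  step pc=4: xori  r4, r1, 11  regs=(0,16,8,4,27,11,5,9)
  step pc=5: add  r3, r5, r3  regs=(0,16,8,15,27,11,5,9)
  step pc=6: bne  r1, r6, L11  cond=T  regs=(0,16,8,15,27,11,5,9)
  step pc=7: or   r1, r4, r3  regs=(0,31,8,15,27,11,5,9)

8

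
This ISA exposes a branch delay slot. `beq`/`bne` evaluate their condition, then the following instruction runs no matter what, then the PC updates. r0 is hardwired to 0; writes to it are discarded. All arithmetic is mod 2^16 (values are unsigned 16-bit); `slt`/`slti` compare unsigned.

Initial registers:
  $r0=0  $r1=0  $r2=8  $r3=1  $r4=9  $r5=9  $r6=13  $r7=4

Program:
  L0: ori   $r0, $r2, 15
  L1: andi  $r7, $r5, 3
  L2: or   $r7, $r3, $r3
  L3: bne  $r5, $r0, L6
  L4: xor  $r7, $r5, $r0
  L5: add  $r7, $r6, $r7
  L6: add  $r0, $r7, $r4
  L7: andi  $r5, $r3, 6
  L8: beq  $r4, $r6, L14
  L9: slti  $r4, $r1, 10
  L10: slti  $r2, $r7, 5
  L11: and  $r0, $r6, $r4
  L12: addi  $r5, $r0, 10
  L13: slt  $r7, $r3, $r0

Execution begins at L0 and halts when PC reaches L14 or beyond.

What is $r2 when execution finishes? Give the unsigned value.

0

  step pc=0: ori   $r0, $r2, 15  regs=(0,0,8,1,9,9,13,4)
  step pc=1: andi  $r7, $r5, 3  regs=(0,0,8,1,9,9,13,1)
  step pc=2: or   $r7, $r3, $r3  regs=(0,0,8,1,9,9,13,1)
  step pc=3: bne  $r5, $r0, L6  cond=T  regs=(0,0,8,1,9,9,13,1)
  step pc=4: xor  $r7, $r5, $r0  regs=(0,0,8,1,9,9,13,9)
  step pc=6: add  $r0, $r7, $r4  regs=(0,0,8,1,9,9,13,9)
  step pc=7: andi  $r5, $r3, 6  regs=(0,0,8,1,9,0,13,9)
  step pc=8: beq  $r4, $r6, L14  cond=F  regs=(0,0,8,1,9,0,13,9)
  step pc=9: slti  $r4, $r1, 10  regs=(0,0,8,1,1,0,13,9)
  step pc=10: slti  $r2, $r7, 5  regs=(0,0,0,1,1,0,13,9)
  step pc=11: and  $r0, $r6, $r4  regs=(0,0,0,1,1,0,13,9)
  step pc=12: addi  $r5, $r0, 10  regs=(0,0,0,1,1,10,13,9)
  step pc=13: slt  $r7, $r3, $r0  regs=(0,0,0,1,1,10,13,0)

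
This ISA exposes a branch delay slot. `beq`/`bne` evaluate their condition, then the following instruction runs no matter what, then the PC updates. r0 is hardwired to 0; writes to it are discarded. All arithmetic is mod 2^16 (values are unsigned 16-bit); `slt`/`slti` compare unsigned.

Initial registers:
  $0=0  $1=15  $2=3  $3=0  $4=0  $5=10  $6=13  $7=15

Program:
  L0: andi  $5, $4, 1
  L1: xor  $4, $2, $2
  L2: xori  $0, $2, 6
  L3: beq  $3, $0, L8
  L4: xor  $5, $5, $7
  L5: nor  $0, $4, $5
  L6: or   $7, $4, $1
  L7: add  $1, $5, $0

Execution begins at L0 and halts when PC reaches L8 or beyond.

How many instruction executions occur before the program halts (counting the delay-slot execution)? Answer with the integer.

5

[0] andi  $5, $4, 1  →  {$0:0, $1:15, $2:3, $3:0, $4:0, $5:0, $6:13, $7:15}
[1] xor  $4, $2, $2  →  {$0:0, $1:15, $2:3, $3:0, $4:0, $5:0, $6:13, $7:15}
[2] xori  $0, $2, 6  →  {$0:0, $1:15, $2:3, $3:0, $4:0, $5:0, $6:13, $7:15}
[3] beq  $3, $0, L8  →  {$0:0, $1:15, $2:3, $3:0, $4:0, $5:0, $6:13, $7:15}  ⟨branch taken⟩
[4] xor  $5, $5, $7  →  {$0:0, $1:15, $2:3, $3:0, $4:0, $5:15, $6:13, $7:15}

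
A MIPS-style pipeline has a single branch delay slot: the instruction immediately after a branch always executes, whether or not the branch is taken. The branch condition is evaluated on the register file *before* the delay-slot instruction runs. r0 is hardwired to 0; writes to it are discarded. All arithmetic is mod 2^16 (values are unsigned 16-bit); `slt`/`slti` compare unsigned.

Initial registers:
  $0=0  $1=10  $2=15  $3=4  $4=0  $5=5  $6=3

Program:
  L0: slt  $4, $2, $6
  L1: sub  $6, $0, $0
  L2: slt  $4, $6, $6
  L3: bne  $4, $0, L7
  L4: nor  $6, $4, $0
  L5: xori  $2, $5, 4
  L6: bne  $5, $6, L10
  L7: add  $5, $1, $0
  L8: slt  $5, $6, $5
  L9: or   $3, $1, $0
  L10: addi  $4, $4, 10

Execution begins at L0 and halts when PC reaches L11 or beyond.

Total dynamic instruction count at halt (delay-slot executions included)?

[0] slt  $4, $2, $6  →  {$0:0, $1:10, $2:15, $3:4, $4:0, $5:5, $6:3}
[1] sub  $6, $0, $0  →  {$0:0, $1:10, $2:15, $3:4, $4:0, $5:5, $6:0}
[2] slt  $4, $6, $6  →  {$0:0, $1:10, $2:15, $3:4, $4:0, $5:5, $6:0}
[3] bne  $4, $0, L7  →  {$0:0, $1:10, $2:15, $3:4, $4:0, $5:5, $6:0}  ⟨branch fallthrough⟩
[4] nor  $6, $4, $0  →  {$0:0, $1:10, $2:15, $3:4, $4:0, $5:5, $6:65535}
[5] xori  $2, $5, 4  →  {$0:0, $1:10, $2:1, $3:4, $4:0, $5:5, $6:65535}
[6] bne  $5, $6, L10  →  {$0:0, $1:10, $2:1, $3:4, $4:0, $5:5, $6:65535}  ⟨branch taken⟩
[7] add  $5, $1, $0  →  {$0:0, $1:10, $2:1, $3:4, $4:0, $5:10, $6:65535}
[10] addi  $4, $4, 10  →  {$0:0, $1:10, $2:1, $3:4, $4:10, $5:10, $6:65535}

9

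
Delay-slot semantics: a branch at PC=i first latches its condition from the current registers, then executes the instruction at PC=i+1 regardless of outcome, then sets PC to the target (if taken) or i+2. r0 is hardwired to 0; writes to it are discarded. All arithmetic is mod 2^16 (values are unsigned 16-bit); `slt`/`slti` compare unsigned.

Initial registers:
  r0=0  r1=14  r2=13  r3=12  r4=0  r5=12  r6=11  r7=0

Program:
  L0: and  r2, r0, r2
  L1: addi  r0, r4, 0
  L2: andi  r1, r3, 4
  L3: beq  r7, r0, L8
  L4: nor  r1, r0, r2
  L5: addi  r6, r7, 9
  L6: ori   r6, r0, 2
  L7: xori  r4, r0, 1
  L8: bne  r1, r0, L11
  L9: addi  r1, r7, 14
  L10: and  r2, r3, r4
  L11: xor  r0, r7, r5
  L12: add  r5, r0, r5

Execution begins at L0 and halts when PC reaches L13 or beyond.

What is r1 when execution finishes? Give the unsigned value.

PC=0  and  r2, r0, r2        | r0=0 r1=14 r2=0 r3=12 r4=0 r5=12 r6=11 r7=0
PC=1  addi  r0, r4, 0        | r0=0 r1=14 r2=0 r3=12 r4=0 r5=12 r6=11 r7=0
PC=2  andi  r1, r3, 4        | r0=0 r1=4 r2=0 r3=12 r4=0 r5=12 r6=11 r7=0
PC=3  beq  r7, r0, L8        | r0=0 r1=4 r2=0 r3=12 r4=0 r5=12 r6=11 r7=0  [TAKEN]
PC=4  nor  r1, r0, r2        | r0=0 r1=65535 r2=0 r3=12 r4=0 r5=12 r6=11 r7=0
PC=8  bne  r1, r0, L11       | r0=0 r1=65535 r2=0 r3=12 r4=0 r5=12 r6=11 r7=0  [TAKEN]
PC=9  addi  r1, r7, 14       | r0=0 r1=14 r2=0 r3=12 r4=0 r5=12 r6=11 r7=0
PC=11 xor  r0, r7, r5        | r0=0 r1=14 r2=0 r3=12 r4=0 r5=12 r6=11 r7=0
PC=12 add  r5, r0, r5        | r0=0 r1=14 r2=0 r3=12 r4=0 r5=12 r6=11 r7=0

14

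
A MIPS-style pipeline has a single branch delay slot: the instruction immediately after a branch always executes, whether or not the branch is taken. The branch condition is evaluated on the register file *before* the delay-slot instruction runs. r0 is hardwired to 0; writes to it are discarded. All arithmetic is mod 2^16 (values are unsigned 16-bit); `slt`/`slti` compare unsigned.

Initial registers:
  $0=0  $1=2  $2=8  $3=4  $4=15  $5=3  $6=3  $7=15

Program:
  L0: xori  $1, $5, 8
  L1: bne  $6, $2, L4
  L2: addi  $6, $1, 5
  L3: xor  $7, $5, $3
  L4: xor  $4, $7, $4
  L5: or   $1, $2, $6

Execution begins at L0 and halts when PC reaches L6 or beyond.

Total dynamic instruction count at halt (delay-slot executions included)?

5

#0 xori  $1, $5, 8 ; 0/11/8/4/15/3/3/15
#1 bne  $6, $2, L4 ; 0/11/8/4/15/3/3/15 ; →target
#2 addi  $6, $1, 5 ; 0/11/8/4/15/3/16/15
#4 xor  $4, $7, $4 ; 0/11/8/4/0/3/16/15
#5 or   $1, $2, $6 ; 0/24/8/4/0/3/16/15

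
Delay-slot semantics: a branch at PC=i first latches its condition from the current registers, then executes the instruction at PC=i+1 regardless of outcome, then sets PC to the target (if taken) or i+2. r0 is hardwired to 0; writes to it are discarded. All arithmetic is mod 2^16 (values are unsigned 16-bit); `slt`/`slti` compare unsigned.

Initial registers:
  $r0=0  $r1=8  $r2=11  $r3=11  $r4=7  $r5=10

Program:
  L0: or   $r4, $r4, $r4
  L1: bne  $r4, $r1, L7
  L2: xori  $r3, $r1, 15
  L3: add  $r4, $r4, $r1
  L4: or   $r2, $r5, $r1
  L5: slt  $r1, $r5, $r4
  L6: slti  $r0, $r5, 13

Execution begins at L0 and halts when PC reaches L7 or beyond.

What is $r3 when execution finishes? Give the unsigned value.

[0] or   $r4, $r4, $r4  →  {$r0:0, $r1:8, $r2:11, $r3:11, $r4:7, $r5:10}
[1] bne  $r4, $r1, L7  →  {$r0:0, $r1:8, $r2:11, $r3:11, $r4:7, $r5:10}  ⟨branch taken⟩
[2] xori  $r3, $r1, 15  →  {$r0:0, $r1:8, $r2:11, $r3:7, $r4:7, $r5:10}

7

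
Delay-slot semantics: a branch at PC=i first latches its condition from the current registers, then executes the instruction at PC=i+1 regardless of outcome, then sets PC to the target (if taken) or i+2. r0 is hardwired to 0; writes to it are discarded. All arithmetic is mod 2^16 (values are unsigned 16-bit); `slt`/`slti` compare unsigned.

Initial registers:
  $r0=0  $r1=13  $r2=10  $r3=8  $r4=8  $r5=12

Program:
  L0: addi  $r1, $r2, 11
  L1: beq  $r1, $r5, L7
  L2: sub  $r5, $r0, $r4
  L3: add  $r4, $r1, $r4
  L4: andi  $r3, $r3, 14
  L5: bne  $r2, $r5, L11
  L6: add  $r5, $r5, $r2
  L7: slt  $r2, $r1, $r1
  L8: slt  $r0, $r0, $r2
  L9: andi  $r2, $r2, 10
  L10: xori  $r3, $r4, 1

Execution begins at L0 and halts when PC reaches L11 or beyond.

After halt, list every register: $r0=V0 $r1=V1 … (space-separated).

$r0=0 $r1=21 $r2=10 $r3=8 $r4=29 $r5=2

#0 addi  $r1, $r2, 11 ; 0/21/10/8/8/12
#1 beq  $r1, $r5, L7 ; 0/21/10/8/8/12 ; →fallthru
#2 sub  $r5, $r0, $r4 ; 0/21/10/8/8/65528
#3 add  $r4, $r1, $r4 ; 0/21/10/8/29/65528
#4 andi  $r3, $r3, 14 ; 0/21/10/8/29/65528
#5 bne  $r2, $r5, L11 ; 0/21/10/8/29/65528 ; →target
#6 add  $r5, $r5, $r2 ; 0/21/10/8/29/2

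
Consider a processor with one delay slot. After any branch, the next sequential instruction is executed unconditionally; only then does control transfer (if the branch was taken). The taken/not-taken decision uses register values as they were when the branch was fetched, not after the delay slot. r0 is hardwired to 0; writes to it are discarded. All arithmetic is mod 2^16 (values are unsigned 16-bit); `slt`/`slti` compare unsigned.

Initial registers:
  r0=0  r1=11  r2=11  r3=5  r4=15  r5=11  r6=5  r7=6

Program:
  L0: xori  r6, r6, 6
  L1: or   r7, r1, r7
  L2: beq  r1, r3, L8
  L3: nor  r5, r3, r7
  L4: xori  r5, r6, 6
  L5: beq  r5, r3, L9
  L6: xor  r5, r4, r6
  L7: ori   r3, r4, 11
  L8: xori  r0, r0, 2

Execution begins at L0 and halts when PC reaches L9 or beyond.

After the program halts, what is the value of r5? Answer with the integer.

12

  step pc=0: xori  r6, r6, 6  regs=(0,11,11,5,15,11,3,6)
  step pc=1: or   r7, r1, r7  regs=(0,11,11,5,15,11,3,15)
  step pc=2: beq  r1, r3, L8  cond=F  regs=(0,11,11,5,15,11,3,15)
  step pc=3: nor  r5, r3, r7  regs=(0,11,11,5,15,65520,3,15)
  step pc=4: xori  r5, r6, 6  regs=(0,11,11,5,15,5,3,15)
  step pc=5: beq  r5, r3, L9  cond=T  regs=(0,11,11,5,15,5,3,15)
  step pc=6: xor  r5, r4, r6  regs=(0,11,11,5,15,12,3,15)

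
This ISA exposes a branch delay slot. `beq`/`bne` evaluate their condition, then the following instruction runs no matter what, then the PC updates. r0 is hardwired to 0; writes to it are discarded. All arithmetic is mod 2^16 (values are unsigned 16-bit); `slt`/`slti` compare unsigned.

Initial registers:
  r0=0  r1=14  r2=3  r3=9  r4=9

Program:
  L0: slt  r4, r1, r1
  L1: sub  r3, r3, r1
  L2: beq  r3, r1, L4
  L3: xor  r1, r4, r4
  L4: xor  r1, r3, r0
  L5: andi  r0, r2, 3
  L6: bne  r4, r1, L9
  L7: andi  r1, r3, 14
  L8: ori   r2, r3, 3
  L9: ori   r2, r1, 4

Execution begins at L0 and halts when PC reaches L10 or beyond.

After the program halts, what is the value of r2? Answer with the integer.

14

PC=0  slt  r4, r1, r1        | r0=0 r1=14 r2=3 r3=9 r4=0
PC=1  sub  r3, r3, r1        | r0=0 r1=14 r2=3 r3=65531 r4=0
PC=2  beq  r3, r1, L4        | r0=0 r1=14 r2=3 r3=65531 r4=0  [not taken]
PC=3  xor  r1, r4, r4        | r0=0 r1=0 r2=3 r3=65531 r4=0
PC=4  xor  r1, r3, r0        | r0=0 r1=65531 r2=3 r3=65531 r4=0
PC=5  andi  r0, r2, 3        | r0=0 r1=65531 r2=3 r3=65531 r4=0
PC=6  bne  r4, r1, L9        | r0=0 r1=65531 r2=3 r3=65531 r4=0  [TAKEN]
PC=7  andi  r1, r3, 14       | r0=0 r1=10 r2=3 r3=65531 r4=0
PC=9  ori   r2, r1, 4        | r0=0 r1=10 r2=14 r3=65531 r4=0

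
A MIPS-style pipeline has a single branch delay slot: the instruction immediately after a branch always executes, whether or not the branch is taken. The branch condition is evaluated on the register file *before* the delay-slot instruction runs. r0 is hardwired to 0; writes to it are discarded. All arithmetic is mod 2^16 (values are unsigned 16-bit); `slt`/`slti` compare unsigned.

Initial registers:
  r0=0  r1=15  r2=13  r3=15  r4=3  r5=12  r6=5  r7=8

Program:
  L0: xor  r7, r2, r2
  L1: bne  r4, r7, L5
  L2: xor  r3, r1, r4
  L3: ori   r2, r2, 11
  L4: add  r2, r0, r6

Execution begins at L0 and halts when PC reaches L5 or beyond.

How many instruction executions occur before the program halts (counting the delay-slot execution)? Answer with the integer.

#0 xor  r7, r2, r2 ; 0/15/13/15/3/12/5/0
#1 bne  r4, r7, L5 ; 0/15/13/15/3/12/5/0 ; →target
#2 xor  r3, r1, r4 ; 0/15/13/12/3/12/5/0

3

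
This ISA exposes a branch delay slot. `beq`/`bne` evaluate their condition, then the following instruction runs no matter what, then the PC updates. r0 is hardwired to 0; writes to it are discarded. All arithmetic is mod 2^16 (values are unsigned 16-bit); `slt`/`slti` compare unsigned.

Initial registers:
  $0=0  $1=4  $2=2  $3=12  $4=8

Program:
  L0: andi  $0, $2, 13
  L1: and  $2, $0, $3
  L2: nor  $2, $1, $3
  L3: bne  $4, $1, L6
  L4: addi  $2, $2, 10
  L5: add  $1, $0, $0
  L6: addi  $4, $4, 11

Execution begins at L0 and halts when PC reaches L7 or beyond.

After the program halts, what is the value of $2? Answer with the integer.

[0] andi  $0, $2, 13  →  {$0:0, $1:4, $2:2, $3:12, $4:8}
[1] and  $2, $0, $3  →  {$0:0, $1:4, $2:0, $3:12, $4:8}
[2] nor  $2, $1, $3  →  {$0:0, $1:4, $2:65523, $3:12, $4:8}
[3] bne  $4, $1, L6  →  {$0:0, $1:4, $2:65523, $3:12, $4:8}  ⟨branch taken⟩
[4] addi  $2, $2, 10  →  {$0:0, $1:4, $2:65533, $3:12, $4:8}
[6] addi  $4, $4, 11  →  {$0:0, $1:4, $2:65533, $3:12, $4:19}

65533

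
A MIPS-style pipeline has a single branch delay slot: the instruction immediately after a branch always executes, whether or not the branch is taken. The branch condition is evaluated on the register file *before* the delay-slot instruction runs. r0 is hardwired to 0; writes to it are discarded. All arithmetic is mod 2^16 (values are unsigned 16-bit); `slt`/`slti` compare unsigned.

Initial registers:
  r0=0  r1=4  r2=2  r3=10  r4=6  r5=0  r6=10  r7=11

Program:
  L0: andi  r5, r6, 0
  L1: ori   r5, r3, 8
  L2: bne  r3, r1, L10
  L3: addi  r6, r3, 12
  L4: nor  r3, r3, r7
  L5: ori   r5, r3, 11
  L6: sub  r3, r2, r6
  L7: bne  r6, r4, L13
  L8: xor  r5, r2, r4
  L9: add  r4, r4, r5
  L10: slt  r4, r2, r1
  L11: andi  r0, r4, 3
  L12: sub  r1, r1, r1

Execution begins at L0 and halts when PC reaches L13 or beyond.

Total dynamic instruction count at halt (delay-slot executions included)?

[0] andi  r5, r6, 0  →  {r0:0, r1:4, r2:2, r3:10, r4:6, r5:0, r6:10, r7:11}
[1] ori   r5, r3, 8  →  {r0:0, r1:4, r2:2, r3:10, r4:6, r5:10, r6:10, r7:11}
[2] bne  r3, r1, L10  →  {r0:0, r1:4, r2:2, r3:10, r4:6, r5:10, r6:10, r7:11}  ⟨branch taken⟩
[3] addi  r6, r3, 12  →  {r0:0, r1:4, r2:2, r3:10, r4:6, r5:10, r6:22, r7:11}
[10] slt  r4, r2, r1  →  {r0:0, r1:4, r2:2, r3:10, r4:1, r5:10, r6:22, r7:11}
[11] andi  r0, r4, 3  →  {r0:0, r1:4, r2:2, r3:10, r4:1, r5:10, r6:22, r7:11}
[12] sub  r1, r1, r1  →  {r0:0, r1:0, r2:2, r3:10, r4:1, r5:10, r6:22, r7:11}

7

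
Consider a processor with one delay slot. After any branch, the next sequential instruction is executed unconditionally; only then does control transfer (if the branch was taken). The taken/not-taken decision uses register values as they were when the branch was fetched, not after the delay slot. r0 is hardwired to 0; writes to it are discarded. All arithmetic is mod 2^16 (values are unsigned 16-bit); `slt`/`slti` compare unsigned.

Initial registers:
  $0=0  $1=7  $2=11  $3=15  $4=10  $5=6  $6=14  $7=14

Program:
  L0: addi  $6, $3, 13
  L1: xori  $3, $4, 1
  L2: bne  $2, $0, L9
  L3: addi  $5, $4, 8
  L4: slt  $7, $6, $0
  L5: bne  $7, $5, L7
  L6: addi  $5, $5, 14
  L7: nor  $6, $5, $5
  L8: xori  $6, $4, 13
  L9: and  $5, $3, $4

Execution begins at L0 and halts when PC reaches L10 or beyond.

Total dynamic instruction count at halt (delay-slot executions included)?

5

PC=0  addi  $6, $3, 13       | $0=0 $1=7 $2=11 $3=15 $4=10 $5=6 $6=28 $7=14
PC=1  xori  $3, $4, 1        | $0=0 $1=7 $2=11 $3=11 $4=10 $5=6 $6=28 $7=14
PC=2  bne  $2, $0, L9        | $0=0 $1=7 $2=11 $3=11 $4=10 $5=6 $6=28 $7=14  [TAKEN]
PC=3  addi  $5, $4, 8        | $0=0 $1=7 $2=11 $3=11 $4=10 $5=18 $6=28 $7=14
PC=9  and  $5, $3, $4        | $0=0 $1=7 $2=11 $3=11 $4=10 $5=10 $6=28 $7=14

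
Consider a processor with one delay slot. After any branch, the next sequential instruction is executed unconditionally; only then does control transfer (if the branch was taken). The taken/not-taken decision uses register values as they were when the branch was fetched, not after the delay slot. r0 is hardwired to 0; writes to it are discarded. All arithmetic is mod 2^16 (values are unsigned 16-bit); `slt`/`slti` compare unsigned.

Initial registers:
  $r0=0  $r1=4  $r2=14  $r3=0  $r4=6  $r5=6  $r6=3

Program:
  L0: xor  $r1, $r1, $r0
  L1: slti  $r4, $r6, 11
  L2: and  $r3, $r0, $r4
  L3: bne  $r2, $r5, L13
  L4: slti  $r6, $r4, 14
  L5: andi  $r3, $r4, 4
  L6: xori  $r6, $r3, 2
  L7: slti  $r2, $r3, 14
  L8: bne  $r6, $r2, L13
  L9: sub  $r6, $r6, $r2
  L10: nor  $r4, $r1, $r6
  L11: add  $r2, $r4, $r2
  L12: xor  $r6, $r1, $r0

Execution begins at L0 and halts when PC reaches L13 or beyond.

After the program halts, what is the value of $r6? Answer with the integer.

1

  step pc=0: xor  $r1, $r1, $r0  regs=(0,4,14,0,6,6,3)
  step pc=1: slti  $r4, $r6, 11  regs=(0,4,14,0,1,6,3)
  step pc=2: and  $r3, $r0, $r4  regs=(0,4,14,0,1,6,3)
  step pc=3: bne  $r2, $r5, L13  cond=T  regs=(0,4,14,0,1,6,3)
  step pc=4: slti  $r6, $r4, 14  regs=(0,4,14,0,1,6,1)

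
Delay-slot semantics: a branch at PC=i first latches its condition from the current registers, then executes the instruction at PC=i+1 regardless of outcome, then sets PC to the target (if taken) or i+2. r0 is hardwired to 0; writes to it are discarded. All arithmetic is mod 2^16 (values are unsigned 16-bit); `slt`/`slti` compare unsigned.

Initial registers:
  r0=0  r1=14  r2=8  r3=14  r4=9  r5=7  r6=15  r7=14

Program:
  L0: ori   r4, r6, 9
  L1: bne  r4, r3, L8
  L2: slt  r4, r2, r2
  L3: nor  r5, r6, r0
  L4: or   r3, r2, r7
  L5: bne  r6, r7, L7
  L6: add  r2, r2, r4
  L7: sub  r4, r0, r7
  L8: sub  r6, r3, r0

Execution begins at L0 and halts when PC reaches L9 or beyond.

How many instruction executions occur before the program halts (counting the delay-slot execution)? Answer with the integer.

4

PC=0  ori   r4, r6, 9        | r0=0 r1=14 r2=8 r3=14 r4=15 r5=7 r6=15 r7=14
PC=1  bne  r4, r3, L8        | r0=0 r1=14 r2=8 r3=14 r4=15 r5=7 r6=15 r7=14  [TAKEN]
PC=2  slt  r4, r2, r2        | r0=0 r1=14 r2=8 r3=14 r4=0 r5=7 r6=15 r7=14
PC=8  sub  r6, r3, r0        | r0=0 r1=14 r2=8 r3=14 r4=0 r5=7 r6=14 r7=14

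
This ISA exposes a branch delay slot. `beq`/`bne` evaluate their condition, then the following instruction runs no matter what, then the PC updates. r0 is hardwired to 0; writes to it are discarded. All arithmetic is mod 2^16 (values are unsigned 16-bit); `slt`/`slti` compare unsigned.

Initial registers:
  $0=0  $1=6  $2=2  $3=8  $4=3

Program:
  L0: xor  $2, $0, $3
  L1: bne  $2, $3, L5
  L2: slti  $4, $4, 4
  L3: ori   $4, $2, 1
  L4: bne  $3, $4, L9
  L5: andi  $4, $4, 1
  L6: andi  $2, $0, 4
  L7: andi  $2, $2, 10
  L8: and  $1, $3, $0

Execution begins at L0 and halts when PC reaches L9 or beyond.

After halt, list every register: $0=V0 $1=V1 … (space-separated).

  step pc=0: xor  $2, $0, $3  regs=(0,6,8,8,3)
  step pc=1: bne  $2, $3, L5  cond=F  regs=(0,6,8,8,3)
  step pc=2: slti  $4, $4, 4  regs=(0,6,8,8,1)
  step pc=3: ori   $4, $2, 1  regs=(0,6,8,8,9)
  step pc=4: bne  $3, $4, L9  cond=T  regs=(0,6,8,8,9)
  step pc=5: andi  $4, $4, 1  regs=(0,6,8,8,1)

$0=0 $1=6 $2=8 $3=8 $4=1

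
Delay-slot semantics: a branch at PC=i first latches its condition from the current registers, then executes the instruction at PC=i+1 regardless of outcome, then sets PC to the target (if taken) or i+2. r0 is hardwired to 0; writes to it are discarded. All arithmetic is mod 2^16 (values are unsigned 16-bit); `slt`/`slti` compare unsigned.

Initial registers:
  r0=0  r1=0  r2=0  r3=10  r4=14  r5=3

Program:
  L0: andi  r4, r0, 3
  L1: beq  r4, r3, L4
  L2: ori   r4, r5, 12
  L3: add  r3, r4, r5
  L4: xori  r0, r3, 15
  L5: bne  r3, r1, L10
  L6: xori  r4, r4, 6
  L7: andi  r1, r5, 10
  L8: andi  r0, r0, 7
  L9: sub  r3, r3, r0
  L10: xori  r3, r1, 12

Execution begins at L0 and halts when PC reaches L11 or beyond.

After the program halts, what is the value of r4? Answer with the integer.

[0] andi  r4, r0, 3  →  {r0:0, r1:0, r2:0, r3:10, r4:0, r5:3}
[1] beq  r4, r3, L4  →  {r0:0, r1:0, r2:0, r3:10, r4:0, r5:3}  ⟨branch fallthrough⟩
[2] ori   r4, r5, 12  →  {r0:0, r1:0, r2:0, r3:10, r4:15, r5:3}
[3] add  r3, r4, r5  →  {r0:0, r1:0, r2:0, r3:18, r4:15, r5:3}
[4] xori  r0, r3, 15  →  {r0:0, r1:0, r2:0, r3:18, r4:15, r5:3}
[5] bne  r3, r1, L10  →  {r0:0, r1:0, r2:0, r3:18, r4:15, r5:3}  ⟨branch taken⟩
[6] xori  r4, r4, 6  →  {r0:0, r1:0, r2:0, r3:18, r4:9, r5:3}
[10] xori  r3, r1, 12  →  {r0:0, r1:0, r2:0, r3:12, r4:9, r5:3}

9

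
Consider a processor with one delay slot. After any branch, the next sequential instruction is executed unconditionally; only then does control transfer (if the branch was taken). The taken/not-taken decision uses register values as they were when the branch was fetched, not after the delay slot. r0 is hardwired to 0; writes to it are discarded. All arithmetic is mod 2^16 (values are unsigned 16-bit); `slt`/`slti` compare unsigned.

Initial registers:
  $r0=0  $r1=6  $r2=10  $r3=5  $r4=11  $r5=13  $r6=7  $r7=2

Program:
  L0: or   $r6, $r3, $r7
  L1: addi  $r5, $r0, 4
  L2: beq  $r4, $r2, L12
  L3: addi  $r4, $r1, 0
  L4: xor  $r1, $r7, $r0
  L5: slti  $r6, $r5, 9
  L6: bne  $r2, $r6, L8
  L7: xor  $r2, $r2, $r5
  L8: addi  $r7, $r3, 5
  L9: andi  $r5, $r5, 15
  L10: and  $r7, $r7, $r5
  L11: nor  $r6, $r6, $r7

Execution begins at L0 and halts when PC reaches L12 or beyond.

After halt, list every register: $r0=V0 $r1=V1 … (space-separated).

$r0=0 $r1=2 $r2=14 $r3=5 $r4=6 $r5=4 $r6=65534 $r7=0

#0 or   $r6, $r3, $r7 ; 0/6/10/5/11/13/7/2
#1 addi  $r5, $r0, 4 ; 0/6/10/5/11/4/7/2
#2 beq  $r4, $r2, L12 ; 0/6/10/5/11/4/7/2 ; →fallthru
#3 addi  $r4, $r1, 0 ; 0/6/10/5/6/4/7/2
#4 xor  $r1, $r7, $r0 ; 0/2/10/5/6/4/7/2
#5 slti  $r6, $r5, 9 ; 0/2/10/5/6/4/1/2
#6 bne  $r2, $r6, L8 ; 0/2/10/5/6/4/1/2 ; →target
#7 xor  $r2, $r2, $r5 ; 0/2/14/5/6/4/1/2
#8 addi  $r7, $r3, 5 ; 0/2/14/5/6/4/1/10
#9 andi  $r5, $r5, 15 ; 0/2/14/5/6/4/1/10
#10 and  $r7, $r7, $r5 ; 0/2/14/5/6/4/1/0
#11 nor  $r6, $r6, $r7 ; 0/2/14/5/6/4/65534/0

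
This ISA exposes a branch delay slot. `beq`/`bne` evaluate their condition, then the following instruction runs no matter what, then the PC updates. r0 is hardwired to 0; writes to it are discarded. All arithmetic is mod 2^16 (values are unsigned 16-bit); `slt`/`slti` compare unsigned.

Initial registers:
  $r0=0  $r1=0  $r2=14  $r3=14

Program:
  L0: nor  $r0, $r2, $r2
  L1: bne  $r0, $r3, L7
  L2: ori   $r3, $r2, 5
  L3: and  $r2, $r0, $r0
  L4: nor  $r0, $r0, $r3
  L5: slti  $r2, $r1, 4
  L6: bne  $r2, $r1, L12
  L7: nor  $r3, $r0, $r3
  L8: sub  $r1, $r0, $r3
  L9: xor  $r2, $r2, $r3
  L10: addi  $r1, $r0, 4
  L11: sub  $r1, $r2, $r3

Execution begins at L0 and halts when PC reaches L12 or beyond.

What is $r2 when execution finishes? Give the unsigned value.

PC=0  nor  $r0, $r2, $r2     | $r0=0 $r1=0 $r2=14 $r3=14
PC=1  bne  $r0, $r3, L7      | $r0=0 $r1=0 $r2=14 $r3=14  [TAKEN]
PC=2  ori   $r3, $r2, 5      | $r0=0 $r1=0 $r2=14 $r3=15
PC=7  nor  $r3, $r0, $r3     | $r0=0 $r1=0 $r2=14 $r3=65520
PC=8  sub  $r1, $r0, $r3     | $r0=0 $r1=16 $r2=14 $r3=65520
PC=9  xor  $r2, $r2, $r3     | $r0=0 $r1=16 $r2=65534 $r3=65520
PC=10 addi  $r1, $r0, 4      | $r0=0 $r1=4 $r2=65534 $r3=65520
PC=11 sub  $r1, $r2, $r3     | $r0=0 $r1=14 $r2=65534 $r3=65520

65534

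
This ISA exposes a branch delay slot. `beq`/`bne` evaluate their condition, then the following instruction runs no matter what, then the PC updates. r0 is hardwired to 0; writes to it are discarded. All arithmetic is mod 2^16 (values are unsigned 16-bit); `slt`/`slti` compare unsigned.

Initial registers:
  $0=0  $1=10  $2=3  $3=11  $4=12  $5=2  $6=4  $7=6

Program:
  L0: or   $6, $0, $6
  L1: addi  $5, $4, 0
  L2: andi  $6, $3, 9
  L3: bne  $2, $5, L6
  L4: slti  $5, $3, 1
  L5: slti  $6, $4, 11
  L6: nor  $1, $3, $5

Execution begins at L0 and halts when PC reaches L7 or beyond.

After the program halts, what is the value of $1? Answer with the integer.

65524

#0 or   $6, $0, $6 ; 0/10/3/11/12/2/4/6
#1 addi  $5, $4, 0 ; 0/10/3/11/12/12/4/6
#2 andi  $6, $3, 9 ; 0/10/3/11/12/12/9/6
#3 bne  $2, $5, L6 ; 0/10/3/11/12/12/9/6 ; →target
#4 slti  $5, $3, 1 ; 0/10/3/11/12/0/9/6
#6 nor  $1, $3, $5 ; 0/65524/3/11/12/0/9/6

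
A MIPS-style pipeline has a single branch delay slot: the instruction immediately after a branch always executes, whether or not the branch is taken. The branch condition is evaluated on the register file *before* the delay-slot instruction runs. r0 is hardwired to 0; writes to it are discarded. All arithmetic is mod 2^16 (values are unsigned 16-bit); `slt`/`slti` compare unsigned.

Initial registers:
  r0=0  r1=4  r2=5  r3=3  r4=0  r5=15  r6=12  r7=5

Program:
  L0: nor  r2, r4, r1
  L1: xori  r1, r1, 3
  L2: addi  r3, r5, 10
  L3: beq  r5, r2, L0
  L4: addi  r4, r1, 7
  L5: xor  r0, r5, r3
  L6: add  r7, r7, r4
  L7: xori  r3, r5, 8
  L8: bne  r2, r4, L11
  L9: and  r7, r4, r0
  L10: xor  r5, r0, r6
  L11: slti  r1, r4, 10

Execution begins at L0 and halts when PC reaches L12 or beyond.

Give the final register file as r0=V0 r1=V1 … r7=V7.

r0=0 r1=0 r2=65531 r3=7 r4=14 r5=15 r6=12 r7=0

#0 nor  r2, r4, r1 ; 0/4/65531/3/0/15/12/5
#1 xori  r1, r1, 3 ; 0/7/65531/3/0/15/12/5
#2 addi  r3, r5, 10 ; 0/7/65531/25/0/15/12/5
#3 beq  r5, r2, L0 ; 0/7/65531/25/0/15/12/5 ; →fallthru
#4 addi  r4, r1, 7 ; 0/7/65531/25/14/15/12/5
#5 xor  r0, r5, r3 ; 0/7/65531/25/14/15/12/5
#6 add  r7, r7, r4 ; 0/7/65531/25/14/15/12/19
#7 xori  r3, r5, 8 ; 0/7/65531/7/14/15/12/19
#8 bne  r2, r4, L11 ; 0/7/65531/7/14/15/12/19 ; →target
#9 and  r7, r4, r0 ; 0/7/65531/7/14/15/12/0
#11 slti  r1, r4, 10 ; 0/0/65531/7/14/15/12/0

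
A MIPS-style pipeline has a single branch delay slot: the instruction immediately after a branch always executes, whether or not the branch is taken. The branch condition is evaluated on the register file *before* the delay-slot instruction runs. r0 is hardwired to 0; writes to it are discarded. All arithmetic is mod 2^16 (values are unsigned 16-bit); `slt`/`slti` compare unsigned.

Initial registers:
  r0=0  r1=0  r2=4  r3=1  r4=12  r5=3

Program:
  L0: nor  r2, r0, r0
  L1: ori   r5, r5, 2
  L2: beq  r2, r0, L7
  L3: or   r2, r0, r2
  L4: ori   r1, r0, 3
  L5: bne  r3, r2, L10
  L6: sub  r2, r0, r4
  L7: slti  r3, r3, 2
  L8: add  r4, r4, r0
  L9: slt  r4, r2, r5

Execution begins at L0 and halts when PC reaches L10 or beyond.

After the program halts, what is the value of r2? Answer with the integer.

65524

PC=0  nor  r2, r0, r0        | r0=0 r1=0 r2=65535 r3=1 r4=12 r5=3
PC=1  ori   r5, r5, 2        | r0=0 r1=0 r2=65535 r3=1 r4=12 r5=3
PC=2  beq  r2, r0, L7        | r0=0 r1=0 r2=65535 r3=1 r4=12 r5=3  [not taken]
PC=3  or   r2, r0, r2        | r0=0 r1=0 r2=65535 r3=1 r4=12 r5=3
PC=4  ori   r1, r0, 3        | r0=0 r1=3 r2=65535 r3=1 r4=12 r5=3
PC=5  bne  r3, r2, L10       | r0=0 r1=3 r2=65535 r3=1 r4=12 r5=3  [TAKEN]
PC=6  sub  r2, r0, r4        | r0=0 r1=3 r2=65524 r3=1 r4=12 r5=3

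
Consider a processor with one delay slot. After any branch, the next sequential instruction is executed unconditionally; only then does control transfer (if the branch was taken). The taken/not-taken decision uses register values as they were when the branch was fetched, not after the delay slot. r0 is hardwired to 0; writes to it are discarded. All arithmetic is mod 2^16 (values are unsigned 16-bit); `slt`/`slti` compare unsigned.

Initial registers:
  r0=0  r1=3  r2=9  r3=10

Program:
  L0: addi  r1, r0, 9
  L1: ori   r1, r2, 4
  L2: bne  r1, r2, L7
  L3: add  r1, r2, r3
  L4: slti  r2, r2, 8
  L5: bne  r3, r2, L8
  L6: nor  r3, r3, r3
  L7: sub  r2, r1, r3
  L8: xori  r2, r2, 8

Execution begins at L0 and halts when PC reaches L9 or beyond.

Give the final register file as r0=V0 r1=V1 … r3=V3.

r0=0 r1=19 r2=1 r3=10

PC=0  addi  r1, r0, 9        | r0=0 r1=9 r2=9 r3=10
PC=1  ori   r1, r2, 4        | r0=0 r1=13 r2=9 r3=10
PC=2  bne  r1, r2, L7        | r0=0 r1=13 r2=9 r3=10  [TAKEN]
PC=3  add  r1, r2, r3        | r0=0 r1=19 r2=9 r3=10
PC=7  sub  r2, r1, r3        | r0=0 r1=19 r2=9 r3=10
PC=8  xori  r2, r2, 8        | r0=0 r1=19 r2=1 r3=10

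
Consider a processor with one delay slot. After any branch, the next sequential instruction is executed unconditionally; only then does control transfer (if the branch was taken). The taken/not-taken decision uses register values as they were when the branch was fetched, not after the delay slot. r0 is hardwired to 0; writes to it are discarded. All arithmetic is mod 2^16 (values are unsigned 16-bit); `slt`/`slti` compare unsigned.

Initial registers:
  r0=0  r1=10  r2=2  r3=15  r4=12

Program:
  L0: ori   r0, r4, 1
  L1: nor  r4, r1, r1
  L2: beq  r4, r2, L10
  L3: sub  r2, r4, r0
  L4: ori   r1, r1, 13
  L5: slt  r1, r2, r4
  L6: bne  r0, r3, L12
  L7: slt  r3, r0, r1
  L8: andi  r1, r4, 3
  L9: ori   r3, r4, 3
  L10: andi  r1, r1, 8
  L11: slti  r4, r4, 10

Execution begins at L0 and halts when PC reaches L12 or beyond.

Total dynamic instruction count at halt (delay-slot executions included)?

8

PC=0  ori   r0, r4, 1        | r0=0 r1=10 r2=2 r3=15 r4=12
PC=1  nor  r4, r1, r1        | r0=0 r1=10 r2=2 r3=15 r4=65525
PC=2  beq  r4, r2, L10       | r0=0 r1=10 r2=2 r3=15 r4=65525  [not taken]
PC=3  sub  r2, r4, r0        | r0=0 r1=10 r2=65525 r3=15 r4=65525
PC=4  ori   r1, r1, 13       | r0=0 r1=15 r2=65525 r3=15 r4=65525
PC=5  slt  r1, r2, r4        | r0=0 r1=0 r2=65525 r3=15 r4=65525
PC=6  bne  r0, r3, L12       | r0=0 r1=0 r2=65525 r3=15 r4=65525  [TAKEN]
PC=7  slt  r3, r0, r1        | r0=0 r1=0 r2=65525 r3=0 r4=65525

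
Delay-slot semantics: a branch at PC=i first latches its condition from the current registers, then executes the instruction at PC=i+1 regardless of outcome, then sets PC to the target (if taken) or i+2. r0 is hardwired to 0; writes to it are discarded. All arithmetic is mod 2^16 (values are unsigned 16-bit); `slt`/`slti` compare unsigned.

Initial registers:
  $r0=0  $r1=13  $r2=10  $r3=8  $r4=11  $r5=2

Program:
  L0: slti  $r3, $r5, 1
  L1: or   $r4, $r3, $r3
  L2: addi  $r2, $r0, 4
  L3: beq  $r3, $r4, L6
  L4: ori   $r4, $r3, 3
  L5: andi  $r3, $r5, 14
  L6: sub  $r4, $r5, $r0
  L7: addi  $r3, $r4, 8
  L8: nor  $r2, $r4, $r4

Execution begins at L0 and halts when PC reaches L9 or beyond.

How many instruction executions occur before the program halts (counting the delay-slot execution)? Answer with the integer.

[0] slti  $r3, $r5, 1  →  {$r0:0, $r1:13, $r2:10, $r3:0, $r4:11, $r5:2}
[1] or   $r4, $r3, $r3  →  {$r0:0, $r1:13, $r2:10, $r3:0, $r4:0, $r5:2}
[2] addi  $r2, $r0, 4  →  {$r0:0, $r1:13, $r2:4, $r3:0, $r4:0, $r5:2}
[3] beq  $r3, $r4, L6  →  {$r0:0, $r1:13, $r2:4, $r3:0, $r4:0, $r5:2}  ⟨branch taken⟩
[4] ori   $r4, $r3, 3  →  {$r0:0, $r1:13, $r2:4, $r3:0, $r4:3, $r5:2}
[6] sub  $r4, $r5, $r0  →  {$r0:0, $r1:13, $r2:4, $r3:0, $r4:2, $r5:2}
[7] addi  $r3, $r4, 8  →  {$r0:0, $r1:13, $r2:4, $r3:10, $r4:2, $r5:2}
[8] nor  $r2, $r4, $r4  →  {$r0:0, $r1:13, $r2:65533, $r3:10, $r4:2, $r5:2}

8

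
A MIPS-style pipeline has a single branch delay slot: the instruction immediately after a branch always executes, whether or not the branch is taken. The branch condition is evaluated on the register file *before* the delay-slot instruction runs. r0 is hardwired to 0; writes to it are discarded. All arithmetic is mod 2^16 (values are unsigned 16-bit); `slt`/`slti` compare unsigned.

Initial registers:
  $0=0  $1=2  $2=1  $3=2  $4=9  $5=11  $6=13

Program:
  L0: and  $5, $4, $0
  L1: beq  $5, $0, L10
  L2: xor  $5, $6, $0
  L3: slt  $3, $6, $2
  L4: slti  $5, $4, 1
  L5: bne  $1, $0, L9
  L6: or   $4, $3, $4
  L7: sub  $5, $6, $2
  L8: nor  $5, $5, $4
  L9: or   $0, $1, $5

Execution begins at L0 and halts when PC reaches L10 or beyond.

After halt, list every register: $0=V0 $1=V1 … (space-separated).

$0=0 $1=2 $2=1 $3=2 $4=9 $5=13 $6=13

PC=0  and  $5, $4, $0        | $0=0 $1=2 $2=1 $3=2 $4=9 $5=0 $6=13
PC=1  beq  $5, $0, L10       | $0=0 $1=2 $2=1 $3=2 $4=9 $5=0 $6=13  [TAKEN]
PC=2  xor  $5, $6, $0        | $0=0 $1=2 $2=1 $3=2 $4=9 $5=13 $6=13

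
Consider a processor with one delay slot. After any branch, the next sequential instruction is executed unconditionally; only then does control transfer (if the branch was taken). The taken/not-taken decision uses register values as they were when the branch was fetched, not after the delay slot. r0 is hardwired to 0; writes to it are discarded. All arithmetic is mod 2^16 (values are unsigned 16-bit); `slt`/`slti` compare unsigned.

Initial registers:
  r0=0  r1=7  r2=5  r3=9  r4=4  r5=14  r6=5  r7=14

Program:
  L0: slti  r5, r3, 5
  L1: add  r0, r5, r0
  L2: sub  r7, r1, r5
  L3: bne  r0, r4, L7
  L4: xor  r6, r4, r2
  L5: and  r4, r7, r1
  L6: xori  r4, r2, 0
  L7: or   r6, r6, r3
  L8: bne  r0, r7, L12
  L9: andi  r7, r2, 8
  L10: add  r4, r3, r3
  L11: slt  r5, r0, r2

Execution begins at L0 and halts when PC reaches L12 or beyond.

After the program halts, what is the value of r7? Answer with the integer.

  step pc=0: slti  r5, r3, 5  regs=(0,7,5,9,4,0,5,14)
  step pc=1: add  r0, r5, r0  regs=(0,7,5,9,4,0,5,14)
  step pc=2: sub  r7, r1, r5  regs=(0,7,5,9,4,0,5,7)
  step pc=3: bne  r0, r4, L7  cond=T  regs=(0,7,5,9,4,0,5,7)
  step pc=4: xor  r6, r4, r2  regs=(0,7,5,9,4,0,1,7)
  step pc=7: or   r6, r6, r3  regs=(0,7,5,9,4,0,9,7)
  step pc=8: bne  r0, r7, L12  cond=T  regs=(0,7,5,9,4,0,9,7)
  step pc=9: andi  r7, r2, 8  regs=(0,7,5,9,4,0,9,0)

0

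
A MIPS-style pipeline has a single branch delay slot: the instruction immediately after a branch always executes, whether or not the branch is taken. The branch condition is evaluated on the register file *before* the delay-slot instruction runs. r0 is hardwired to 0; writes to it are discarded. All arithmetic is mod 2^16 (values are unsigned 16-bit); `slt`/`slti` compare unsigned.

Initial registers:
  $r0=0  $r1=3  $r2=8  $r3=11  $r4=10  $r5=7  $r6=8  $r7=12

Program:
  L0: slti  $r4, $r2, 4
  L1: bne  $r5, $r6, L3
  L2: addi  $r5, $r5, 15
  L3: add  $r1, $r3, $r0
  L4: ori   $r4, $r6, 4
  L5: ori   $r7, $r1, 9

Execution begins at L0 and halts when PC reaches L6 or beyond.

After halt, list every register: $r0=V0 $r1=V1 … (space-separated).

$r0=0 $r1=11 $r2=8 $r3=11 $r4=12 $r5=22 $r6=8 $r7=11

PC=0  slti  $r4, $r2, 4      | $r0=0 $r1=3 $r2=8 $r3=11 $r4=0 $r5=7 $r6=8 $r7=12
PC=1  bne  $r5, $r6, L3      | $r0=0 $r1=3 $r2=8 $r3=11 $r4=0 $r5=7 $r6=8 $r7=12  [TAKEN]
PC=2  addi  $r5, $r5, 15     | $r0=0 $r1=3 $r2=8 $r3=11 $r4=0 $r5=22 $r6=8 $r7=12
PC=3  add  $r1, $r3, $r0     | $r0=0 $r1=11 $r2=8 $r3=11 $r4=0 $r5=22 $r6=8 $r7=12
PC=4  ori   $r4, $r6, 4      | $r0=0 $r1=11 $r2=8 $r3=11 $r4=12 $r5=22 $r6=8 $r7=12
PC=5  ori   $r7, $r1, 9      | $r0=0 $r1=11 $r2=8 $r3=11 $r4=12 $r5=22 $r6=8 $r7=11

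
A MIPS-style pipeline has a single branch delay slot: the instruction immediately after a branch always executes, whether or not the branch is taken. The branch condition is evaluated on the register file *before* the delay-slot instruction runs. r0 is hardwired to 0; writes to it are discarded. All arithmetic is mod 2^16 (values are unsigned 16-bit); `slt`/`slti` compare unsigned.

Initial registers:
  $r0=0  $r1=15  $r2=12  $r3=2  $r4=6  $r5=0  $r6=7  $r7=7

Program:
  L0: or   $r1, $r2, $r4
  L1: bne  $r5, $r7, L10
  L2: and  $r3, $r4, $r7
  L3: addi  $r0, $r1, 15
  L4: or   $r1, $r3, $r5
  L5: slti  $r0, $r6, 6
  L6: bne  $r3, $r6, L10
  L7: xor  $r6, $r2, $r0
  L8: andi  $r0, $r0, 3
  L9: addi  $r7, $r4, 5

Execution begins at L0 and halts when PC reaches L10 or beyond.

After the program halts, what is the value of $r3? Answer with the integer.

PC=0  or   $r1, $r2, $r4     | $r0=0 $r1=14 $r2=12 $r3=2 $r4=6 $r5=0 $r6=7 $r7=7
PC=1  bne  $r5, $r7, L10     | $r0=0 $r1=14 $r2=12 $r3=2 $r4=6 $r5=0 $r6=7 $r7=7  [TAKEN]
PC=2  and  $r3, $r4, $r7     | $r0=0 $r1=14 $r2=12 $r3=6 $r4=6 $r5=0 $r6=7 $r7=7

6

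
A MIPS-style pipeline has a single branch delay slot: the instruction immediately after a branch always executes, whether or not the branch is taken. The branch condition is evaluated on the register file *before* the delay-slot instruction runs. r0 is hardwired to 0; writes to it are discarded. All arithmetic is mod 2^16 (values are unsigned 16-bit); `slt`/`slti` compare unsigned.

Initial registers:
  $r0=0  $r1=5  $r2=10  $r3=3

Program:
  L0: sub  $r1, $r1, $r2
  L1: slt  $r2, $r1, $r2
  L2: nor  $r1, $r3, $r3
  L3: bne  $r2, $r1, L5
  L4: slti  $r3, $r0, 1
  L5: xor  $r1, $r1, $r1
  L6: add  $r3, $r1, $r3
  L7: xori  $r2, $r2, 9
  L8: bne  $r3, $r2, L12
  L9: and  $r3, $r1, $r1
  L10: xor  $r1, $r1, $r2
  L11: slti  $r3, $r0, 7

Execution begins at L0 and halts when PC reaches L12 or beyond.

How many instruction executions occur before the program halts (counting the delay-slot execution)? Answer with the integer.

10

[0] sub  $r1, $r1, $r2  →  {$r0:0, $r1:65531, $r2:10, $r3:3}
[1] slt  $r2, $r1, $r2  →  {$r0:0, $r1:65531, $r2:0, $r3:3}
[2] nor  $r1, $r3, $r3  →  {$r0:0, $r1:65532, $r2:0, $r3:3}
[3] bne  $r2, $r1, L5  →  {$r0:0, $r1:65532, $r2:0, $r3:3}  ⟨branch taken⟩
[4] slti  $r3, $r0, 1  →  {$r0:0, $r1:65532, $r2:0, $r3:1}
[5] xor  $r1, $r1, $r1  →  {$r0:0, $r1:0, $r2:0, $r3:1}
[6] add  $r3, $r1, $r3  →  {$r0:0, $r1:0, $r2:0, $r3:1}
[7] xori  $r2, $r2, 9  →  {$r0:0, $r1:0, $r2:9, $r3:1}
[8] bne  $r3, $r2, L12  →  {$r0:0, $r1:0, $r2:9, $r3:1}  ⟨branch taken⟩
[9] and  $r3, $r1, $r1  →  {$r0:0, $r1:0, $r2:9, $r3:0}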